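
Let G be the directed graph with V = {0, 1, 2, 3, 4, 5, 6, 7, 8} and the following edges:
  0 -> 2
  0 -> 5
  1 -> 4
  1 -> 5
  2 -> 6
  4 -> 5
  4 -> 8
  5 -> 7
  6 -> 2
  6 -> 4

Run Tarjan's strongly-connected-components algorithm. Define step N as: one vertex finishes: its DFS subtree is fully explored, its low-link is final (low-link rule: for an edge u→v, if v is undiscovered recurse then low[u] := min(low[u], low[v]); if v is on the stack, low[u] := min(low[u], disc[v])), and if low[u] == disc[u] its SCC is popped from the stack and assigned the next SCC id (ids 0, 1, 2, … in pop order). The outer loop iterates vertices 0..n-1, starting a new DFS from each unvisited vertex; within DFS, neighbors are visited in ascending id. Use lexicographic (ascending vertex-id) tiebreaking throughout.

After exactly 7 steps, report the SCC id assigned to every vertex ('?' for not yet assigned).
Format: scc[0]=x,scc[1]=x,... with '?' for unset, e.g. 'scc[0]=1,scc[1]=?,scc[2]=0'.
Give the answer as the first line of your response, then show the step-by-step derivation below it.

scc[0]=5,scc[1]=?,scc[2]=4,scc[3]=?,scc[4]=3,scc[5]=1,scc[6]=4,scc[7]=0,scc[8]=2

step 1: low=(low[0]=0,low[1]=?,low[2]=1,low[3]=?,low[4]=3,low[5]=4,low[6]=1,low[7]=5,low[8]=?); scc=(scc[0]=?,scc[1]=?,scc[2]=?,scc[3]=?,scc[4]=?,scc[5]=?,scc[6]=?,scc[7]=0,scc[8]=?)
step 2: low=(low[0]=0,low[1]=?,low[2]=1,low[3]=?,low[4]=3,low[5]=4,low[6]=1,low[7]=5,low[8]=?); scc=(scc[0]=?,scc[1]=?,scc[2]=?,scc[3]=?,scc[4]=?,scc[5]=1,scc[6]=?,scc[7]=0,scc[8]=?)
step 3: low=(low[0]=0,low[1]=?,low[2]=1,low[3]=?,low[4]=3,low[5]=4,low[6]=1,low[7]=5,low[8]=6); scc=(scc[0]=?,scc[1]=?,scc[2]=?,scc[3]=?,scc[4]=?,scc[5]=1,scc[6]=?,scc[7]=0,scc[8]=2)
step 4: low=(low[0]=0,low[1]=?,low[2]=1,low[3]=?,low[4]=3,low[5]=4,low[6]=1,low[7]=5,low[8]=6); scc=(scc[0]=?,scc[1]=?,scc[2]=?,scc[3]=?,scc[4]=3,scc[5]=1,scc[6]=?,scc[7]=0,scc[8]=2)
step 5: low=(low[0]=0,low[1]=?,low[2]=1,low[3]=?,low[4]=3,low[5]=4,low[6]=1,low[7]=5,low[8]=6); scc=(scc[0]=?,scc[1]=?,scc[2]=?,scc[3]=?,scc[4]=3,scc[5]=1,scc[6]=?,scc[7]=0,scc[8]=2)
step 6: low=(low[0]=0,low[1]=?,low[2]=1,low[3]=?,low[4]=3,low[5]=4,low[6]=1,low[7]=5,low[8]=6); scc=(scc[0]=?,scc[1]=?,scc[2]=4,scc[3]=?,scc[4]=3,scc[5]=1,scc[6]=4,scc[7]=0,scc[8]=2)
step 7: low=(low[0]=0,low[1]=?,low[2]=1,low[3]=?,low[4]=3,low[5]=4,low[6]=1,low[7]=5,low[8]=6); scc=(scc[0]=5,scc[1]=?,scc[2]=4,scc[3]=?,scc[4]=3,scc[5]=1,scc[6]=4,scc[7]=0,scc[8]=2)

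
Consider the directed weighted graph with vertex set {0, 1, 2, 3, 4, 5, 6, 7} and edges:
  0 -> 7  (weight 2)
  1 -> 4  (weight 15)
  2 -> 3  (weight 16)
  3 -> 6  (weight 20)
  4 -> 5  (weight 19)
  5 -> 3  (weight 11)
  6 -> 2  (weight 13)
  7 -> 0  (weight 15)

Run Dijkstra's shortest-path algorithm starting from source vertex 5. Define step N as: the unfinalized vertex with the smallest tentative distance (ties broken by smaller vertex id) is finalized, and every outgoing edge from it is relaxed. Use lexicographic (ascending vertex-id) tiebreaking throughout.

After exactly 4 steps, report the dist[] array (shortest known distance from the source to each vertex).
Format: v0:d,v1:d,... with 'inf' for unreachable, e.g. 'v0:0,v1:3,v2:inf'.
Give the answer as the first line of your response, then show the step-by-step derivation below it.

v0:inf,v1:inf,v2:44,v3:11,v4:inf,v5:0,v6:31,v7:inf

step 1: dist = v0:inf,v1:inf,v2:inf,v3:11,v4:inf,v5:0,v6:inf,v7:inf
step 2: dist = v0:inf,v1:inf,v2:inf,v3:11,v4:inf,v5:0,v6:31,v7:inf
step 3: dist = v0:inf,v1:inf,v2:44,v3:11,v4:inf,v5:0,v6:31,v7:inf
step 4: dist = v0:inf,v1:inf,v2:44,v3:11,v4:inf,v5:0,v6:31,v7:inf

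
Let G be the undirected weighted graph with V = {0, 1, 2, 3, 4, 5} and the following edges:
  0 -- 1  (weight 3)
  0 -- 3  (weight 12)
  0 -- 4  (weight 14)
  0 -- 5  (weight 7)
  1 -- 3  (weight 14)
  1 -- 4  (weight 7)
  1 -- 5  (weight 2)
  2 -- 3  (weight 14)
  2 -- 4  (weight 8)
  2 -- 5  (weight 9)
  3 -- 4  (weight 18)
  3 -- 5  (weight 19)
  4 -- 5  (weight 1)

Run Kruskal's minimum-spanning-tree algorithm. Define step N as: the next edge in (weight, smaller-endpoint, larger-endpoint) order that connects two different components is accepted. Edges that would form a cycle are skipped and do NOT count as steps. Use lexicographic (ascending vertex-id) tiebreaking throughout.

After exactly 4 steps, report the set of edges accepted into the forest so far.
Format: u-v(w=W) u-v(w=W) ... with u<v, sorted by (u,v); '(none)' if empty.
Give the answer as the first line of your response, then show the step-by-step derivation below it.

0-1(w=3) 1-5(w=2) 2-4(w=8) 4-5(w=1)

step 1: add edge 4-5 (w=1); MST = {4-5(w=1)}
step 2: add edge 1-5 (w=2); MST = {1-5(w=2) 4-5(w=1)}
step 3: add edge 0-1 (w=3); MST = {0-1(w=3) 1-5(w=2) 4-5(w=1)}
step 4: add edge 2-4 (w=8); MST = {0-1(w=3) 1-5(w=2) 2-4(w=8) 4-5(w=1)}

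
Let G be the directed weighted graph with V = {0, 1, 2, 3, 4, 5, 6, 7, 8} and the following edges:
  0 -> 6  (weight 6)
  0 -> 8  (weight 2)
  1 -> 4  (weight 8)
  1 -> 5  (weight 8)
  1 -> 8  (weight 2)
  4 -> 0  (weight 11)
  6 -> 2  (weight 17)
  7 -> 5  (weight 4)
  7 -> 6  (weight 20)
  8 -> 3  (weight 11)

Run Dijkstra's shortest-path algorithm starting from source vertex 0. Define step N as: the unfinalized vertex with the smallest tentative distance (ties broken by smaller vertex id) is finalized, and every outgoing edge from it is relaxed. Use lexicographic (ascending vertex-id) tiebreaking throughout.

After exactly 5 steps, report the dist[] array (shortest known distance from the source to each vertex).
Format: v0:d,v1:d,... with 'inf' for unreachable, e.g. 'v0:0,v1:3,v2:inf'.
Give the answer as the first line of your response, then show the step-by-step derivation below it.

v0:0,v1:inf,v2:23,v3:13,v4:inf,v5:inf,v6:6,v7:inf,v8:2

step 1: dist = v0:0,v1:inf,v2:inf,v3:inf,v4:inf,v5:inf,v6:6,v7:inf,v8:2
step 2: dist = v0:0,v1:inf,v2:inf,v3:13,v4:inf,v5:inf,v6:6,v7:inf,v8:2
step 3: dist = v0:0,v1:inf,v2:23,v3:13,v4:inf,v5:inf,v6:6,v7:inf,v8:2
step 4: dist = v0:0,v1:inf,v2:23,v3:13,v4:inf,v5:inf,v6:6,v7:inf,v8:2
step 5: dist = v0:0,v1:inf,v2:23,v3:13,v4:inf,v5:inf,v6:6,v7:inf,v8:2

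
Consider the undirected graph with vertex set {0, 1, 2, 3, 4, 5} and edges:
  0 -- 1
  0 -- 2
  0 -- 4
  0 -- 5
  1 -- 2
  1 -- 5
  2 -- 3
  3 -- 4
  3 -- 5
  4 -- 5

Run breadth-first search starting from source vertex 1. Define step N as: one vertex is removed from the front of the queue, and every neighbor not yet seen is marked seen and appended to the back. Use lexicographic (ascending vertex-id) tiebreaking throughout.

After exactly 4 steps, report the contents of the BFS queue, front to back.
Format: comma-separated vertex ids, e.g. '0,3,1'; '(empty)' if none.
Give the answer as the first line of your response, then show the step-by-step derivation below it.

4,3

step 1: dequeue 1; queue=[0,2,5]; order=1
step 2: dequeue 0; queue=[2,5,4]; order=1,0
step 3: dequeue 2; queue=[5,4,3]; order=1,0,2
step 4: dequeue 5; queue=[4,3]; order=1,0,2,5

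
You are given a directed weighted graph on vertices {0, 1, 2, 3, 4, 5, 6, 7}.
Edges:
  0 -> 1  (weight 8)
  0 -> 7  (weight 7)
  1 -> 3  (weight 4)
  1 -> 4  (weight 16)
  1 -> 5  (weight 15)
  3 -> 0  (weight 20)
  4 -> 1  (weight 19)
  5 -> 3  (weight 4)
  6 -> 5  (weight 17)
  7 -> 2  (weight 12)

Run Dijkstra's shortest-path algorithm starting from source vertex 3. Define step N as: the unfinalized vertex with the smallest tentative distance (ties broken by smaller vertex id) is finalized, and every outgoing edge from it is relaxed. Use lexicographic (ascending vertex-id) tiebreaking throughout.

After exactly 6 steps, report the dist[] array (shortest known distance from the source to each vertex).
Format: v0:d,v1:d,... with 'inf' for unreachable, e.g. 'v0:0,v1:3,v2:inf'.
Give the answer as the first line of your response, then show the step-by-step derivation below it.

v0:20,v1:28,v2:39,v3:0,v4:44,v5:43,v6:inf,v7:27

step 1: dist = v0:20,v1:inf,v2:inf,v3:0,v4:inf,v5:inf,v6:inf,v7:inf
step 2: dist = v0:20,v1:28,v2:inf,v3:0,v4:inf,v5:inf,v6:inf,v7:27
step 3: dist = v0:20,v1:28,v2:39,v3:0,v4:inf,v5:inf,v6:inf,v7:27
step 4: dist = v0:20,v1:28,v2:39,v3:0,v4:44,v5:43,v6:inf,v7:27
step 5: dist = v0:20,v1:28,v2:39,v3:0,v4:44,v5:43,v6:inf,v7:27
step 6: dist = v0:20,v1:28,v2:39,v3:0,v4:44,v5:43,v6:inf,v7:27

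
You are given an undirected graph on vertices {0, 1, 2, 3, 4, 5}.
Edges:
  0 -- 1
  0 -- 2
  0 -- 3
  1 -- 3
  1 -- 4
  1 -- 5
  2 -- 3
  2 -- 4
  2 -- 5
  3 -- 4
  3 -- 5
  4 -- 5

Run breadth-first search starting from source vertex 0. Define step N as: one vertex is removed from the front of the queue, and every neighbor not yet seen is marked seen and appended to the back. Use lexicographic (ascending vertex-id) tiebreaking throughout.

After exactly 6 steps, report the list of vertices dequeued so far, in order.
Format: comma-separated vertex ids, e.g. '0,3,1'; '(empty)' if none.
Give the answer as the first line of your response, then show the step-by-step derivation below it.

0,1,2,3,4,5

step 1: dequeue 0; queue=[1,2,3]; order=0
step 2: dequeue 1; queue=[2,3,4,5]; order=0,1
step 3: dequeue 2; queue=[3,4,5]; order=0,1,2
step 4: dequeue 3; queue=[4,5]; order=0,1,2,3
step 5: dequeue 4; queue=[5]; order=0,1,2,3,4
step 6: dequeue 5; queue=[(empty)]; order=0,1,2,3,4,5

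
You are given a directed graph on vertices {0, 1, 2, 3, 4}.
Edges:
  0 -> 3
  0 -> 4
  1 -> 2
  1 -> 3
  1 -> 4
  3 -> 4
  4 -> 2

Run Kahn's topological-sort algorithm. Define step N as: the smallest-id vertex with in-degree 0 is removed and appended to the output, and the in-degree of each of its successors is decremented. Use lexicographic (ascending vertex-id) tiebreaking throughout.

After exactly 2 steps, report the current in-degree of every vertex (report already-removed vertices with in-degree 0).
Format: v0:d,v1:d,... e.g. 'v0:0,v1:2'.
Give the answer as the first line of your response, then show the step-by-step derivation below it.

v0:0,v1:0,v2:1,v3:0,v4:1

step 1: output 0; order=[0]; indeg=(0,0,2,1,2)
step 2: output 1; order=[0,1]; indeg=(0,0,1,0,1)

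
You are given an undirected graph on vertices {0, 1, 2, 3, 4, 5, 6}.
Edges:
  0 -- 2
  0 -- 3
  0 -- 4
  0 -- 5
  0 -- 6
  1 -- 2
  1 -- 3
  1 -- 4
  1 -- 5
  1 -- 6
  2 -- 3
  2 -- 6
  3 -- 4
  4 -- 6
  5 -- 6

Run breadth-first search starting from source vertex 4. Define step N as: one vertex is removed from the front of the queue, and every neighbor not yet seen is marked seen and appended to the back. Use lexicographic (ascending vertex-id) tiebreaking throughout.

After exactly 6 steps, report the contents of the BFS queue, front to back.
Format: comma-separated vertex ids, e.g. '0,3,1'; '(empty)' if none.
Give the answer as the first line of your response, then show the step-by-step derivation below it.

5

step 1: dequeue 4; queue=[0,1,3,6]; order=4
step 2: dequeue 0; queue=[1,3,6,2,5]; order=4,0
step 3: dequeue 1; queue=[3,6,2,5]; order=4,0,1
step 4: dequeue 3; queue=[6,2,5]; order=4,0,1,3
step 5: dequeue 6; queue=[2,5]; order=4,0,1,3,6
step 6: dequeue 2; queue=[5]; order=4,0,1,3,6,2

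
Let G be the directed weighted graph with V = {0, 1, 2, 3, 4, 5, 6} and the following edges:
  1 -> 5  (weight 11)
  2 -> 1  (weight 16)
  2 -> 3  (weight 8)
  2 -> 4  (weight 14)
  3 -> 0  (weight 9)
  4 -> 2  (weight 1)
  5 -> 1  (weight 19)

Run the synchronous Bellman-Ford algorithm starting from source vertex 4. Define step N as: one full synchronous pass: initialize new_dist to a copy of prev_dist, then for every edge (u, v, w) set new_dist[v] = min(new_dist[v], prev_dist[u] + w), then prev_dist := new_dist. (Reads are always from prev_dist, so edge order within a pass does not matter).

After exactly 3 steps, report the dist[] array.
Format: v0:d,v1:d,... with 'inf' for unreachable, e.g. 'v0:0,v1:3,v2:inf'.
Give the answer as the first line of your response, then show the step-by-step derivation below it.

v0:18,v1:17,v2:1,v3:9,v4:0,v5:28,v6:inf

step 1: dist = v0:inf,v1:inf,v2:1,v3:inf,v4:0,v5:inf,v6:inf
step 2: dist = v0:inf,v1:17,v2:1,v3:9,v4:0,v5:inf,v6:inf
step 3: dist = v0:18,v1:17,v2:1,v3:9,v4:0,v5:28,v6:inf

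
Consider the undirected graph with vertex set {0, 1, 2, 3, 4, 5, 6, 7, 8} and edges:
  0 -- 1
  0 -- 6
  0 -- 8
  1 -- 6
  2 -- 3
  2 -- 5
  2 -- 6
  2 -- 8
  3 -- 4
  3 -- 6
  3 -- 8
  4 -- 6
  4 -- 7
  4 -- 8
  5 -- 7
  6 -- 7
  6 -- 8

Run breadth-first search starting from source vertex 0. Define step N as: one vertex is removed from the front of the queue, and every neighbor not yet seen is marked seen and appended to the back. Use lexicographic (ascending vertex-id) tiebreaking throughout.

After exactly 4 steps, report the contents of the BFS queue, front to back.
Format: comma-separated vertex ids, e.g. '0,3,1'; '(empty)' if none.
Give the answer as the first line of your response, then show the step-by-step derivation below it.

2,3,4,7

step 1: dequeue 0; queue=[1,6,8]; order=0
step 2: dequeue 1; queue=[6,8]; order=0,1
step 3: dequeue 6; queue=[8,2,3,4,7]; order=0,1,6
step 4: dequeue 8; queue=[2,3,4,7]; order=0,1,6,8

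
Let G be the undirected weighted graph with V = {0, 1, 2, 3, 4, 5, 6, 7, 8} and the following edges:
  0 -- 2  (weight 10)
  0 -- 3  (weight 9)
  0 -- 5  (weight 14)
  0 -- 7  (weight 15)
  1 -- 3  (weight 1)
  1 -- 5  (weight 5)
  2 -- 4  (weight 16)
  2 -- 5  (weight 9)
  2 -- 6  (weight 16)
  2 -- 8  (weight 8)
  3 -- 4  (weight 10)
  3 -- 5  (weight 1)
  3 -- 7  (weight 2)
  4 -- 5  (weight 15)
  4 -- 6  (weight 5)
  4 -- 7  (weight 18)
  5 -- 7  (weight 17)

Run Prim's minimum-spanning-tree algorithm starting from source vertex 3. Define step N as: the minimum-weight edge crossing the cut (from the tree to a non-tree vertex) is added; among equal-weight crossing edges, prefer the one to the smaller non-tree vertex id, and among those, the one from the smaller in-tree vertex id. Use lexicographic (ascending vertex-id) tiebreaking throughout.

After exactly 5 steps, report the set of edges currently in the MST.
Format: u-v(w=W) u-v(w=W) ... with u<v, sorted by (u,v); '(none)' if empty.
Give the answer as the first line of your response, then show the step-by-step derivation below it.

0-3(w=9) 1-3(w=1) 2-5(w=9) 3-5(w=1) 3-7(w=2)

step 1: add edge 1-3 (w=1); MST = {1-3(w=1)}
step 2: add edge 3-5 (w=1); MST = {1-3(w=1) 3-5(w=1)}
step 3: add edge 3-7 (w=2); MST = {1-3(w=1) 3-5(w=1) 3-7(w=2)}
step 4: add edge 0-3 (w=9); MST = {0-3(w=9) 1-3(w=1) 3-5(w=1) 3-7(w=2)}
step 5: add edge 2-5 (w=9); MST = {0-3(w=9) 1-3(w=1) 2-5(w=9) 3-5(w=1) 3-7(w=2)}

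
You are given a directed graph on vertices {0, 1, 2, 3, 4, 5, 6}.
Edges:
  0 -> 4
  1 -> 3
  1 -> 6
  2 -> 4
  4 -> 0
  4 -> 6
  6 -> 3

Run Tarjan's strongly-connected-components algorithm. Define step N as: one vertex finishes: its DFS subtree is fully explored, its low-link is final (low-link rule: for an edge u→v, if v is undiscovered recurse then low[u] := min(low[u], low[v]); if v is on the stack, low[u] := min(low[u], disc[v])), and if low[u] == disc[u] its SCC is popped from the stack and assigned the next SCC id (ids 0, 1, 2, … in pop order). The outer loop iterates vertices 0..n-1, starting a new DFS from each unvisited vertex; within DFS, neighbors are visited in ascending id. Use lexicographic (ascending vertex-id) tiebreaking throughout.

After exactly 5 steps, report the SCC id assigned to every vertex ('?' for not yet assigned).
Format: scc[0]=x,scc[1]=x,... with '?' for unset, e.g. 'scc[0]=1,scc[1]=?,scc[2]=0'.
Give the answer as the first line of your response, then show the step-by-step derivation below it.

scc[0]=2,scc[1]=3,scc[2]=?,scc[3]=0,scc[4]=2,scc[5]=?,scc[6]=1

step 1: low=(low[0]=0,low[1]=?,low[2]=?,low[3]=3,low[4]=0,low[5]=?,low[6]=2); scc=(scc[0]=?,scc[1]=?,scc[2]=?,scc[3]=0,scc[4]=?,scc[5]=?,scc[6]=?)
step 2: low=(low[0]=0,low[1]=?,low[2]=?,low[3]=3,low[4]=0,low[5]=?,low[6]=2); scc=(scc[0]=?,scc[1]=?,scc[2]=?,scc[3]=0,scc[4]=?,scc[5]=?,scc[6]=1)
step 3: low=(low[0]=0,low[1]=?,low[2]=?,low[3]=3,low[4]=0,low[5]=?,low[6]=2); scc=(scc[0]=?,scc[1]=?,scc[2]=?,scc[3]=0,scc[4]=?,scc[5]=?,scc[6]=1)
step 4: low=(low[0]=0,low[1]=?,low[2]=?,low[3]=3,low[4]=0,low[5]=?,low[6]=2); scc=(scc[0]=2,scc[1]=?,scc[2]=?,scc[3]=0,scc[4]=2,scc[5]=?,scc[6]=1)
step 5: low=(low[0]=0,low[1]=4,low[2]=?,low[3]=3,low[4]=0,low[5]=?,low[6]=2); scc=(scc[0]=2,scc[1]=3,scc[2]=?,scc[3]=0,scc[4]=2,scc[5]=?,scc[6]=1)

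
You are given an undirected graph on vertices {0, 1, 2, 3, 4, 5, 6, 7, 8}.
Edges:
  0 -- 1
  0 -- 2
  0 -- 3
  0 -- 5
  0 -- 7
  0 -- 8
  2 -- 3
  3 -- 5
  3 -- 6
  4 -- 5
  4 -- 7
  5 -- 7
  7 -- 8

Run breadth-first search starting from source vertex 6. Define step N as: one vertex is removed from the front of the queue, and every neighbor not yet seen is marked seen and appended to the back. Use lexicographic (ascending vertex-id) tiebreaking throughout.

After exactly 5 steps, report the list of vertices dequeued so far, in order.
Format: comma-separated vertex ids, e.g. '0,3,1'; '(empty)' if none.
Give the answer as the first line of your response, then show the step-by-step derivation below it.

6,3,0,2,5

step 1: dequeue 6; queue=[3]; order=6
step 2: dequeue 3; queue=[0,2,5]; order=6,3
step 3: dequeue 0; queue=[2,5,1,7,8]; order=6,3,0
step 4: dequeue 2; queue=[5,1,7,8]; order=6,3,0,2
step 5: dequeue 5; queue=[1,7,8,4]; order=6,3,0,2,5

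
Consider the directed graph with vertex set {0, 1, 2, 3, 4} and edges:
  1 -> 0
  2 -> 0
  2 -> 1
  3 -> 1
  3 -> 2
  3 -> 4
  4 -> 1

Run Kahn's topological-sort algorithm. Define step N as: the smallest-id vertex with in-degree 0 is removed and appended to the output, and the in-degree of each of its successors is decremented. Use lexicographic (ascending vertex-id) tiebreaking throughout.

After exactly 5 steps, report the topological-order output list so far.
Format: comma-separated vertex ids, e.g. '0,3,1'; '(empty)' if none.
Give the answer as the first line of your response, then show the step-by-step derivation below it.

3,2,4,1,0

step 1: output 3; order=[3]; indeg=(2,2,0,0,0)
step 2: output 2; order=[3,2]; indeg=(1,1,0,0,0)
step 3: output 4; order=[3,2,4]; indeg=(1,0,0,0,0)
step 4: output 1; order=[3,2,4,1]; indeg=(0,0,0,0,0)
step 5: output 0; order=[3,2,4,1,0]; indeg=(0,0,0,0,0)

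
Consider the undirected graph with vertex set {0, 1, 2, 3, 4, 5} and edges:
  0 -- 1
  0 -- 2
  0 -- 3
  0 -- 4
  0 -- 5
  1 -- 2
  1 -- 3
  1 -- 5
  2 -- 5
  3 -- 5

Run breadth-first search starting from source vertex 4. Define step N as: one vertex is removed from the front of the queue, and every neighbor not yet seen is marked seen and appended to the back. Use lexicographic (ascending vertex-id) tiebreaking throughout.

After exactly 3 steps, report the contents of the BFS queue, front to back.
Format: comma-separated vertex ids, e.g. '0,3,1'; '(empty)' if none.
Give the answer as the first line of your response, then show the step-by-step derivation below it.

2,3,5

step 1: dequeue 4; queue=[0]; order=4
step 2: dequeue 0; queue=[1,2,3,5]; order=4,0
step 3: dequeue 1; queue=[2,3,5]; order=4,0,1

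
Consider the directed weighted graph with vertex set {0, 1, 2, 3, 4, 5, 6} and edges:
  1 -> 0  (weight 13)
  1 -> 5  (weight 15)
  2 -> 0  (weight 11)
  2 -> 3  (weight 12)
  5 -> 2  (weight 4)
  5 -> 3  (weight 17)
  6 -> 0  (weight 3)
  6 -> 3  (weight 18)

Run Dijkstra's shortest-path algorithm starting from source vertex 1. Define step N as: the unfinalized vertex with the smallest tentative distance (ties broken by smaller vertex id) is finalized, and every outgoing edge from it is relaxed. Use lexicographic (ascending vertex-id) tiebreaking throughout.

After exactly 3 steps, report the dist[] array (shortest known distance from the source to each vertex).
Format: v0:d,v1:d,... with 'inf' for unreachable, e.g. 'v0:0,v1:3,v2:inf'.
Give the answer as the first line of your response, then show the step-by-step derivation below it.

v0:13,v1:0,v2:19,v3:32,v4:inf,v5:15,v6:inf

step 1: dist = v0:13,v1:0,v2:inf,v3:inf,v4:inf,v5:15,v6:inf
step 2: dist = v0:13,v1:0,v2:inf,v3:inf,v4:inf,v5:15,v6:inf
step 3: dist = v0:13,v1:0,v2:19,v3:32,v4:inf,v5:15,v6:inf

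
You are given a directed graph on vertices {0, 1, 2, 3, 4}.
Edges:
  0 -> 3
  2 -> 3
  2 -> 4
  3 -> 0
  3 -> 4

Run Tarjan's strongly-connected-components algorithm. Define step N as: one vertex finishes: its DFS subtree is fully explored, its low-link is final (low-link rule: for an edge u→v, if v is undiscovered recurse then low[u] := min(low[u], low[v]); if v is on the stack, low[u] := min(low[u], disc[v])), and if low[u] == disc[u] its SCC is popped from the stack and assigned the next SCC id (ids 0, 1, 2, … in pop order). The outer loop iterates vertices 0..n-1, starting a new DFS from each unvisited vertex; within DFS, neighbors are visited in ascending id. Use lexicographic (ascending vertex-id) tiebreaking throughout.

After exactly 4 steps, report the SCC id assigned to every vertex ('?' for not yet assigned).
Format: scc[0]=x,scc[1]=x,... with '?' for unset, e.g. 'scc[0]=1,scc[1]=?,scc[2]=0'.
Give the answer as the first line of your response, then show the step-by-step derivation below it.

scc[0]=1,scc[1]=2,scc[2]=?,scc[3]=1,scc[4]=0

step 1: low=(low[0]=0,low[1]=?,low[2]=?,low[3]=0,low[4]=2); scc=(scc[0]=?,scc[1]=?,scc[2]=?,scc[3]=?,scc[4]=0)
step 2: low=(low[0]=0,low[1]=?,low[2]=?,low[3]=0,low[4]=2); scc=(scc[0]=?,scc[1]=?,scc[2]=?,scc[3]=?,scc[4]=0)
step 3: low=(low[0]=0,low[1]=?,low[2]=?,low[3]=0,low[4]=2); scc=(scc[0]=1,scc[1]=?,scc[2]=?,scc[3]=1,scc[4]=0)
step 4: low=(low[0]=0,low[1]=3,low[2]=?,low[3]=0,low[4]=2); scc=(scc[0]=1,scc[1]=2,scc[2]=?,scc[3]=1,scc[4]=0)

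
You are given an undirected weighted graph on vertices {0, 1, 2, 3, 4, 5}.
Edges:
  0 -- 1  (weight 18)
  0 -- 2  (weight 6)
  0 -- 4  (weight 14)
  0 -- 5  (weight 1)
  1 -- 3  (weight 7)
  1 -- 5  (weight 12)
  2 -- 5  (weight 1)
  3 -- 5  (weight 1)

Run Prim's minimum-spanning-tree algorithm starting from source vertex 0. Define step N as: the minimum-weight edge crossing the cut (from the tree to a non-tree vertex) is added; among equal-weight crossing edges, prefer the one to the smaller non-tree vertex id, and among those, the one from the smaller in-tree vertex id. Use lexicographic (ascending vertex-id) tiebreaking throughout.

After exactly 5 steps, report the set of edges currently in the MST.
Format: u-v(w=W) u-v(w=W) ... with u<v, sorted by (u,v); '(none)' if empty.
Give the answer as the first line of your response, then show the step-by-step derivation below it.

0-4(w=14) 0-5(w=1) 1-3(w=7) 2-5(w=1) 3-5(w=1)

step 1: add edge 0-5 (w=1); MST = {0-5(w=1)}
step 2: add edge 2-5 (w=1); MST = {0-5(w=1) 2-5(w=1)}
step 3: add edge 3-5 (w=1); MST = {0-5(w=1) 2-5(w=1) 3-5(w=1)}
step 4: add edge 1-3 (w=7); MST = {0-5(w=1) 1-3(w=7) 2-5(w=1) 3-5(w=1)}
step 5: add edge 0-4 (w=14); MST = {0-4(w=14) 0-5(w=1) 1-3(w=7) 2-5(w=1) 3-5(w=1)}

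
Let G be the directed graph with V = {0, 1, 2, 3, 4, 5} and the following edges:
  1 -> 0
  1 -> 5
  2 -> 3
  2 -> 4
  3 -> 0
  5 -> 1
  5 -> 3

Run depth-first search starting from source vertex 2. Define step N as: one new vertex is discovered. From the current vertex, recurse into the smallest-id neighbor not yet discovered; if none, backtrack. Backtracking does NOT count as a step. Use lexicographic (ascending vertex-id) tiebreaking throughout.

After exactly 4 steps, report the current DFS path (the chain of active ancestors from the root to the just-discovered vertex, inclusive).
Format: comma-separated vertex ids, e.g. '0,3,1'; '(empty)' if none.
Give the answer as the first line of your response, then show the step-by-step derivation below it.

2,4

step 1: discover 2; path=2; order=2
step 2: discover 3; path=2>3; order=2,3
step 3: discover 0; path=2>3>0; order=2,3,0
step 4: discover 4; path=2>4; order=2,3,0,4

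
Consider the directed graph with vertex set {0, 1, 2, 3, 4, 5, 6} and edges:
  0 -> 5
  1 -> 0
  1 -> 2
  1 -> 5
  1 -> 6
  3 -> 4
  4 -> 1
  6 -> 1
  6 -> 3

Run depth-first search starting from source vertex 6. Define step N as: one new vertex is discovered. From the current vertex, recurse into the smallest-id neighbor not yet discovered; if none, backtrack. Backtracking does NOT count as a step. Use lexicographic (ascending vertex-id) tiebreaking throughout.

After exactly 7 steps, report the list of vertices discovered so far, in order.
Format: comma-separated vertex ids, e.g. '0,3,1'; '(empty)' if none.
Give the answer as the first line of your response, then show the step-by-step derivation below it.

6,1,0,5,2,3,4

step 1: discover 6; path=6; order=6
step 2: discover 1; path=6>1; order=6,1
step 3: discover 0; path=6>1>0; order=6,1,0
step 4: discover 5; path=6>1>0>5; order=6,1,0,5
step 5: discover 2; path=6>1>2; order=6,1,0,5,2
step 6: discover 3; path=6>3; order=6,1,0,5,2,3
step 7: discover 4; path=6>3>4; order=6,1,0,5,2,3,4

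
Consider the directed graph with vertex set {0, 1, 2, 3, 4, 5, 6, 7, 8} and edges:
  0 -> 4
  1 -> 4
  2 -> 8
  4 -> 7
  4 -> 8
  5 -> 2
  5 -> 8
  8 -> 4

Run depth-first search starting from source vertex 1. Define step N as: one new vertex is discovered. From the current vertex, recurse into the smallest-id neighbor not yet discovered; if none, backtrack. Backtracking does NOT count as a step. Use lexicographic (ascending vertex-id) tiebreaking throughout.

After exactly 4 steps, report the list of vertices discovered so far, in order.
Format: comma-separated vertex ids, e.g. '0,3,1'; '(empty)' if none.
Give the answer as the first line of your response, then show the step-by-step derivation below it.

1,4,7,8

step 1: discover 1; path=1; order=1
step 2: discover 4; path=1>4; order=1,4
step 3: discover 7; path=1>4>7; order=1,4,7
step 4: discover 8; path=1>4>8; order=1,4,7,8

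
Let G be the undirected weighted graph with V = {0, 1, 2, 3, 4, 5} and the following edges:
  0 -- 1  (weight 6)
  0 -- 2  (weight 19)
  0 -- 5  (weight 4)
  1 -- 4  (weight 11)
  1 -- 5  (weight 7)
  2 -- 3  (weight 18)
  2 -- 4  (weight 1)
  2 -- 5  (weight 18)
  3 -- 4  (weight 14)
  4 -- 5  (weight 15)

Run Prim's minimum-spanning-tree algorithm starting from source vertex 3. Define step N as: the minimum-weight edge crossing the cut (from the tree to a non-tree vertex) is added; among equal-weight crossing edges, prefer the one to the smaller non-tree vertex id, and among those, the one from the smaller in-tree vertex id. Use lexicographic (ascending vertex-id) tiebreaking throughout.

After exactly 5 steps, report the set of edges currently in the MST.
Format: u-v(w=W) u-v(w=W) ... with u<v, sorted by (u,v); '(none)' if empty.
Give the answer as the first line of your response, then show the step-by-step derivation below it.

0-1(w=6) 0-5(w=4) 1-4(w=11) 2-4(w=1) 3-4(w=14)

step 1: add edge 3-4 (w=14); MST = {3-4(w=14)}
step 2: add edge 2-4 (w=1); MST = {2-4(w=1) 3-4(w=14)}
step 3: add edge 1-4 (w=11); MST = {1-4(w=11) 2-4(w=1) 3-4(w=14)}
step 4: add edge 0-1 (w=6); MST = {0-1(w=6) 1-4(w=11) 2-4(w=1) 3-4(w=14)}
step 5: add edge 0-5 (w=4); MST = {0-1(w=6) 0-5(w=4) 1-4(w=11) 2-4(w=1) 3-4(w=14)}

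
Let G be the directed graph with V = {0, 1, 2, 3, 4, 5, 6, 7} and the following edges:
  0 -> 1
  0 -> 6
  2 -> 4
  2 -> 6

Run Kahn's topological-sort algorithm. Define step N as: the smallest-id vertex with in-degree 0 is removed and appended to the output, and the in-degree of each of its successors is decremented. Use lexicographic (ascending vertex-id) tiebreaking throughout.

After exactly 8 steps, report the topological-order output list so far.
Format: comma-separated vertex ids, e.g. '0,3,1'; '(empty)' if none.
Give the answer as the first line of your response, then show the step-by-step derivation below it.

0,1,2,3,4,5,6,7

step 1: output 0; order=[0]; indeg=(0,0,0,0,1,0,1,0)
step 2: output 1; order=[0,1]; indeg=(0,0,0,0,1,0,1,0)
step 3: output 2; order=[0,1,2]; indeg=(0,0,0,0,0,0,0,0)
step 4: output 3; order=[0,1,2,3]; indeg=(0,0,0,0,0,0,0,0)
step 5: output 4; order=[0,1,2,3,4]; indeg=(0,0,0,0,0,0,0,0)
step 6: output 5; order=[0,1,2,3,4,5]; indeg=(0,0,0,0,0,0,0,0)
step 7: output 6; order=[0,1,2,3,4,5,6]; indeg=(0,0,0,0,0,0,0,0)
step 8: output 7; order=[0,1,2,3,4,5,6,7]; indeg=(0,0,0,0,0,0,0,0)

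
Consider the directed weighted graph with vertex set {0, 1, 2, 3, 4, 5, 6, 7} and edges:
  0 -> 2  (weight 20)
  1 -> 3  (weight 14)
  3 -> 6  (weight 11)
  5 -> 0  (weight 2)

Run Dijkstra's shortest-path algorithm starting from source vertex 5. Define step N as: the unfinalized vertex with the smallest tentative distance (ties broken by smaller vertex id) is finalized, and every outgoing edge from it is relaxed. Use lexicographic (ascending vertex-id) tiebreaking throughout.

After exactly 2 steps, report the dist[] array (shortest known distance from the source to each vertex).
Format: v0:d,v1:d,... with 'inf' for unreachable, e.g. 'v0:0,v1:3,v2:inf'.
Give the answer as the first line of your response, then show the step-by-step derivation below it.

v0:2,v1:inf,v2:22,v3:inf,v4:inf,v5:0,v6:inf,v7:inf

step 1: dist = v0:2,v1:inf,v2:inf,v3:inf,v4:inf,v5:0,v6:inf,v7:inf
step 2: dist = v0:2,v1:inf,v2:22,v3:inf,v4:inf,v5:0,v6:inf,v7:inf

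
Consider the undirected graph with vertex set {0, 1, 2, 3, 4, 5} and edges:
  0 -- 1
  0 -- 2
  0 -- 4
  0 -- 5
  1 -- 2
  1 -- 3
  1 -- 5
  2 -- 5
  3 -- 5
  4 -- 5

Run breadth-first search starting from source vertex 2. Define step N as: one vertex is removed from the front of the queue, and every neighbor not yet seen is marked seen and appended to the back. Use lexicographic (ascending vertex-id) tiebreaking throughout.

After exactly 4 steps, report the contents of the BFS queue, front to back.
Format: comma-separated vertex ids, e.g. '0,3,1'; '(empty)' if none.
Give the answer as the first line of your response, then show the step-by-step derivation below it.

4,3

step 1: dequeue 2; queue=[0,1,5]; order=2
step 2: dequeue 0; queue=[1,5,4]; order=2,0
step 3: dequeue 1; queue=[5,4,3]; order=2,0,1
step 4: dequeue 5; queue=[4,3]; order=2,0,1,5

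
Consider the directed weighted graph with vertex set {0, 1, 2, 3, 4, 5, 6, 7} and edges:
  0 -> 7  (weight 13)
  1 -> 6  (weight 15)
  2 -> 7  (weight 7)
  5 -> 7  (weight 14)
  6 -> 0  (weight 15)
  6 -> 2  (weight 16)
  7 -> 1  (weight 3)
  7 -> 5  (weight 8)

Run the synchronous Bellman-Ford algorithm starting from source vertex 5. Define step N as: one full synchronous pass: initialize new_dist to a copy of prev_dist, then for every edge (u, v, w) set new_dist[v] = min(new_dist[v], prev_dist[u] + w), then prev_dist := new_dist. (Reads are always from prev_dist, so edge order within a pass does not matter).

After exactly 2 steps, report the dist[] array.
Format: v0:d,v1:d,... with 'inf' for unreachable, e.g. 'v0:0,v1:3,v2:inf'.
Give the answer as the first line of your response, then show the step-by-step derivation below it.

v0:inf,v1:17,v2:inf,v3:inf,v4:inf,v5:0,v6:inf,v7:14

step 1: dist = v0:inf,v1:inf,v2:inf,v3:inf,v4:inf,v5:0,v6:inf,v7:14
step 2: dist = v0:inf,v1:17,v2:inf,v3:inf,v4:inf,v5:0,v6:inf,v7:14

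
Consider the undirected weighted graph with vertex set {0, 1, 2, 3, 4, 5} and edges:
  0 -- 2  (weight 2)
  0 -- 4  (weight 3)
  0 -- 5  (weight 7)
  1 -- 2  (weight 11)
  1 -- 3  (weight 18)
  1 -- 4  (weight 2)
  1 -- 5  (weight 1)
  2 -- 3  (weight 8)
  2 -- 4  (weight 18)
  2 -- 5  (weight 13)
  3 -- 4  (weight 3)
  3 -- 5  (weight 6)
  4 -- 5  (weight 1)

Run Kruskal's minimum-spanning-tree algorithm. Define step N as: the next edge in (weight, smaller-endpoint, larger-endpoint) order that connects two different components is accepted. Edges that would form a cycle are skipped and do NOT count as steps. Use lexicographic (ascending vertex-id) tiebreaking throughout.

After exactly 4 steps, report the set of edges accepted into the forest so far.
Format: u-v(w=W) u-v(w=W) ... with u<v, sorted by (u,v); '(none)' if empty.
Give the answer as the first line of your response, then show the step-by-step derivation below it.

0-2(w=2) 0-4(w=3) 1-5(w=1) 4-5(w=1)

step 1: add edge 1-5 (w=1); MST = {1-5(w=1)}
step 2: add edge 4-5 (w=1); MST = {1-5(w=1) 4-5(w=1)}
step 3: add edge 0-2 (w=2); MST = {0-2(w=2) 1-5(w=1) 4-5(w=1)}
step 4: add edge 0-4 (w=3); MST = {0-2(w=2) 0-4(w=3) 1-5(w=1) 4-5(w=1)}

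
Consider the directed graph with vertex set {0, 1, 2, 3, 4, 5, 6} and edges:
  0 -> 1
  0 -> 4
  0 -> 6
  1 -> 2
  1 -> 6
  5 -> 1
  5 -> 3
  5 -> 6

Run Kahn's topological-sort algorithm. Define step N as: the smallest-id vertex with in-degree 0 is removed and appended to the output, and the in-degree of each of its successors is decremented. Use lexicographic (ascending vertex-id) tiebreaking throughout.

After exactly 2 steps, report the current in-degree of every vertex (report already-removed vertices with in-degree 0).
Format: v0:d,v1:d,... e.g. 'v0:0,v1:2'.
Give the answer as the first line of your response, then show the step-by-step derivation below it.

v0:0,v1:1,v2:1,v3:1,v4:0,v5:0,v6:2

step 1: output 0; order=[0]; indeg=(0,1,1,1,0,0,2)
step 2: output 4; order=[0,4]; indeg=(0,1,1,1,0,0,2)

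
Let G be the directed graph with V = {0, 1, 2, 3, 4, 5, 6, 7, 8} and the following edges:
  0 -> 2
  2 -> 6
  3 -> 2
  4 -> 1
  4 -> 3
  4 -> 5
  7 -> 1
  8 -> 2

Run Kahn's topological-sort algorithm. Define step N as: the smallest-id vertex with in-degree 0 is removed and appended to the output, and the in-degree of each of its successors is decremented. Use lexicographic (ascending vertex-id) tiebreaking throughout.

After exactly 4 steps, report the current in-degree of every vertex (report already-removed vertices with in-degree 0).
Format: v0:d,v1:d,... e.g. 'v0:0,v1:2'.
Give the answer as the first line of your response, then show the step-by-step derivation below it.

v0:0,v1:1,v2:1,v3:0,v4:0,v5:0,v6:1,v7:0,v8:0

step 1: output 0; order=[0]; indeg=(0,2,2,1,0,1,1,0,0)
step 2: output 4; order=[0,4]; indeg=(0,1,2,0,0,0,1,0,0)
step 3: output 3; order=[0,4,3]; indeg=(0,1,1,0,0,0,1,0,0)
step 4: output 5; order=[0,4,3,5]; indeg=(0,1,1,0,0,0,1,0,0)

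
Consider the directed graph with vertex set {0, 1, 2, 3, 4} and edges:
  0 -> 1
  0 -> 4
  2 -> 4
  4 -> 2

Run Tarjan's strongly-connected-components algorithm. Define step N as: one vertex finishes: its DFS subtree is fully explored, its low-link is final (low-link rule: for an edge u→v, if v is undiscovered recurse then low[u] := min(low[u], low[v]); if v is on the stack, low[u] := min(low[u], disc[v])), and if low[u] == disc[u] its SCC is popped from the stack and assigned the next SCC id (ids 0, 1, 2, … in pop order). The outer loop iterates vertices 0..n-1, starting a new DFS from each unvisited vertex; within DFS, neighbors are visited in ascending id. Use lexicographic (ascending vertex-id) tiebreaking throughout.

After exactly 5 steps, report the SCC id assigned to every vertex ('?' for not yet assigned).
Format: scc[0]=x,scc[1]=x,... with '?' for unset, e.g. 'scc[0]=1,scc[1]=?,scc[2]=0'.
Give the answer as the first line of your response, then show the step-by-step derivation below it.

scc[0]=2,scc[1]=0,scc[2]=1,scc[3]=3,scc[4]=1

step 1: low=(low[0]=0,low[1]=1,low[2]=?,low[3]=?,low[4]=?); scc=(scc[0]=?,scc[1]=0,scc[2]=?,scc[3]=?,scc[4]=?)
step 2: low=(low[0]=0,low[1]=1,low[2]=2,low[3]=?,low[4]=2); scc=(scc[0]=?,scc[1]=0,scc[2]=?,scc[3]=?,scc[4]=?)
step 3: low=(low[0]=0,low[1]=1,low[2]=2,low[3]=?,low[4]=2); scc=(scc[0]=?,scc[1]=0,scc[2]=1,scc[3]=?,scc[4]=1)
step 4: low=(low[0]=0,low[1]=1,low[2]=2,low[3]=?,low[4]=2); scc=(scc[0]=2,scc[1]=0,scc[2]=1,scc[3]=?,scc[4]=1)
step 5: low=(low[0]=0,low[1]=1,low[2]=2,low[3]=4,low[4]=2); scc=(scc[0]=2,scc[1]=0,scc[2]=1,scc[3]=3,scc[4]=1)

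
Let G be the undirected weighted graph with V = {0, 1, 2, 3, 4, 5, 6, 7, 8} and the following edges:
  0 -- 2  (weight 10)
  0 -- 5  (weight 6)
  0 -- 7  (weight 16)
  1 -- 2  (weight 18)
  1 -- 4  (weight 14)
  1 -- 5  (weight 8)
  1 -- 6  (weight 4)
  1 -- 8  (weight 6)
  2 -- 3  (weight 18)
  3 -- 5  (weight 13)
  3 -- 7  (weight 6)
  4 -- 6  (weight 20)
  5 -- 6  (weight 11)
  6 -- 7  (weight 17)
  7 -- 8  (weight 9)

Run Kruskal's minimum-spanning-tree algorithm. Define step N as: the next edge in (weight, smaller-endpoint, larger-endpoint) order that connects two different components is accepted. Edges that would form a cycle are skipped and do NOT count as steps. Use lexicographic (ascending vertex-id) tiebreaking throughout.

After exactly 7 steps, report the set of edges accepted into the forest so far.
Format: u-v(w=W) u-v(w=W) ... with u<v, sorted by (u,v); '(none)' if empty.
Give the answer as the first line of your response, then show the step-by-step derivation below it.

0-2(w=10) 0-5(w=6) 1-5(w=8) 1-6(w=4) 1-8(w=6) 3-7(w=6) 7-8(w=9)

step 1: add edge 1-6 (w=4); MST = {1-6(w=4)}
step 2: add edge 0-5 (w=6); MST = {0-5(w=6) 1-6(w=4)}
step 3: add edge 1-8 (w=6); MST = {0-5(w=6) 1-6(w=4) 1-8(w=6)}
step 4: add edge 3-7 (w=6); MST = {0-5(w=6) 1-6(w=4) 1-8(w=6) 3-7(w=6)}
step 5: add edge 1-5 (w=8); MST = {0-5(w=6) 1-5(w=8) 1-6(w=4) 1-8(w=6) 3-7(w=6)}
step 6: add edge 7-8 (w=9); MST = {0-5(w=6) 1-5(w=8) 1-6(w=4) 1-8(w=6) 3-7(w=6) 7-8(w=9)}
step 7: add edge 0-2 (w=10); MST = {0-2(w=10) 0-5(w=6) 1-5(w=8) 1-6(w=4) 1-8(w=6) 3-7(w=6) 7-8(w=9)}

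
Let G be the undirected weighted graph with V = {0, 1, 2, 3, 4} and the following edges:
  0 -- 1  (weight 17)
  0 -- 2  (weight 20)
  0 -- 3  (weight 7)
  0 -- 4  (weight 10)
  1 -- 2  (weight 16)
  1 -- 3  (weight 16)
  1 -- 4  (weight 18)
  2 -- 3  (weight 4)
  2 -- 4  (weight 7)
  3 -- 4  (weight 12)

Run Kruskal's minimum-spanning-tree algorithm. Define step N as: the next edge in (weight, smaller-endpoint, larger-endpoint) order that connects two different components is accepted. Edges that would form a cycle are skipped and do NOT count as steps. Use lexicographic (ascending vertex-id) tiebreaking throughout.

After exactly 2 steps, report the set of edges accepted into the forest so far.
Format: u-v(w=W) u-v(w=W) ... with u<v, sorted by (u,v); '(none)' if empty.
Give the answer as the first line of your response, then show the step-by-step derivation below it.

0-3(w=7) 2-3(w=4)

step 1: add edge 2-3 (w=4); MST = {2-3(w=4)}
step 2: add edge 0-3 (w=7); MST = {0-3(w=7) 2-3(w=4)}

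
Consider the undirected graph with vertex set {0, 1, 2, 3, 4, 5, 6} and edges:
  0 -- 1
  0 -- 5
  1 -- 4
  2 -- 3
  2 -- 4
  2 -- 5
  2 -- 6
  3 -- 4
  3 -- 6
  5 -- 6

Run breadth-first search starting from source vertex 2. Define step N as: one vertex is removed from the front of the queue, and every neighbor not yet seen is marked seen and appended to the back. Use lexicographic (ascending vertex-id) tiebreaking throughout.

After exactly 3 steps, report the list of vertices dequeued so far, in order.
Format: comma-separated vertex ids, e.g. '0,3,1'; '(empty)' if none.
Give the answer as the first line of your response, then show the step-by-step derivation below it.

2,3,4

step 1: dequeue 2; queue=[3,4,5,6]; order=2
step 2: dequeue 3; queue=[4,5,6]; order=2,3
step 3: dequeue 4; queue=[5,6,1]; order=2,3,4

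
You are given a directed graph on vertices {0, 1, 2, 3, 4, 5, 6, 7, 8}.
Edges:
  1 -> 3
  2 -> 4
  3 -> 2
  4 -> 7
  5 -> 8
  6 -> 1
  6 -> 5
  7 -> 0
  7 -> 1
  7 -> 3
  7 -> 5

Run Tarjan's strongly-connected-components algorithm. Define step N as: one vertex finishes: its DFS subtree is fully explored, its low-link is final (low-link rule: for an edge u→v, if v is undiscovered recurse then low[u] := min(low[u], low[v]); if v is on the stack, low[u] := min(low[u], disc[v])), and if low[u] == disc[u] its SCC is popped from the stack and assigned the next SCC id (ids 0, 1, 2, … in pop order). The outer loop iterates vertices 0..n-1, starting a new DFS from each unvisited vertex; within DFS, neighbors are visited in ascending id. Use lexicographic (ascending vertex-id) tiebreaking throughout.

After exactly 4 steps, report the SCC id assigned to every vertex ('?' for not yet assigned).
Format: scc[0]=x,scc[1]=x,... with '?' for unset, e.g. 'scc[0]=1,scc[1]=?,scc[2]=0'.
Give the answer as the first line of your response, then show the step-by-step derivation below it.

scc[0]=0,scc[1]=?,scc[2]=?,scc[3]=?,scc[4]=?,scc[5]=2,scc[6]=?,scc[7]=?,scc[8]=1

step 1: low=(low[0]=0,low[1]=?,low[2]=?,low[3]=?,low[4]=?,low[5]=?,low[6]=?,low[7]=?,low[8]=?); scc=(scc[0]=0,scc[1]=?,scc[2]=?,scc[3]=?,scc[4]=?,scc[5]=?,scc[6]=?,scc[7]=?,scc[8]=?)
step 2: low=(low[0]=0,low[1]=1,low[2]=3,low[3]=2,low[4]=4,low[5]=6,low[6]=?,low[7]=1,low[8]=7); scc=(scc[0]=0,scc[1]=?,scc[2]=?,scc[3]=?,scc[4]=?,scc[5]=?,scc[6]=?,scc[7]=?,scc[8]=1)
step 3: low=(low[0]=0,low[1]=1,low[2]=3,low[3]=2,low[4]=4,low[5]=6,low[6]=?,low[7]=1,low[8]=7); scc=(scc[0]=0,scc[1]=?,scc[2]=?,scc[3]=?,scc[4]=?,scc[5]=2,scc[6]=?,scc[7]=?,scc[8]=1)
step 4: low=(low[0]=0,low[1]=1,low[2]=3,low[3]=2,low[4]=4,low[5]=6,low[6]=?,low[7]=1,low[8]=7); scc=(scc[0]=0,scc[1]=?,scc[2]=?,scc[3]=?,scc[4]=?,scc[5]=2,scc[6]=?,scc[7]=?,scc[8]=1)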